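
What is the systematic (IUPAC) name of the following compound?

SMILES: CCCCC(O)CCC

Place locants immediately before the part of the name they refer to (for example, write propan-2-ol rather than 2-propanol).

The longest chain bearing the –OH group is 8 carbons long (octane).
An alcohol (–OH) is the principal characteristic group, giving the suffix -ol.
Number the chain so that numbering from this end puts the hydroxyl group at C-4 rather than C-5.
That gives the hydroxyl at C-4.
Putting it together: octan-4-ol.

octan-4-ol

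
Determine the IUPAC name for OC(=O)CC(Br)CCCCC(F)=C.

3-bromo-8-fluoronon-8-enoic acid

Counting along the main chain through the –COOH group and the multiple bond gives 9 carbons: the parent is nonane.
The highest-priority functional group is a carboxylic acid (terminal –COOH), so the name ends in -oic acid.
There is one C=C double bond, indicated by the ending -ene.
Choose the numbering such that the carboxylic acid carbon is C-1 by definition.
This places the double bond between C-8 and C-9; a bromo group at C-3; a fluoro group at C-8.
Substituent prefixes are cited in alphabetical order (multiplying prefixes like di-/tri- are ignored for ordering).
Assembling the pieces gives 3-bromo-8-fluoronon-8-enoic acid.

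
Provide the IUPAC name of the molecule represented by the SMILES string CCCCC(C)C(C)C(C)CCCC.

The longest continuous carbon chain has 11 atoms, so the parent hydride is undecane.
Numbering from either end gives identical locants here.
With this numbering: methyl groups at C-5 and C-6 and C-7.
Putting it together: 5,6,7-trimethylundecane.

5,6,7-trimethylundecane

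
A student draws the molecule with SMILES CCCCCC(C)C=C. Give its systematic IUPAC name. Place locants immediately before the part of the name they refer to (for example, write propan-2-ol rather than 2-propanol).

3-methyloct-1-ene

The longest carbon chain that includes the multiple bond has 8 carbons, so the parent hydride is octane.
A C=C double bond in the chain gives the infix -ene-.
The numbering direction is chosen so that numbering from this end puts the double bond at C-1 rather than C-7.
With this numbering: the double bond between C-1 and C-2; a methyl group at C-3.
The name is 3-methyloct-1-ene.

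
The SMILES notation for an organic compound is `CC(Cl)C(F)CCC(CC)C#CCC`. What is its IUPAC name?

The longest carbon chain that includes the multiple bond has 10 carbons, so the parent hydride is decane.
There is one C≡C triple bond, indicated by the ending -yne.
Choose the numbering such that numbering from this end puts the triple bond at C-3 rather than C-7.
With this numbering: the triple bond between C-3 and C-4; a chloro group at C-9; an ethyl group at C-5; a fluoro group at C-8.
Substituent prefixes are cited in alphabetical order (multiplying prefixes like di-/tri- are ignored for ordering).
Assembling the pieces gives 9-chloro-5-ethyl-8-fluorodec-3-yne.

9-chloro-5-ethyl-8-fluorodec-3-yne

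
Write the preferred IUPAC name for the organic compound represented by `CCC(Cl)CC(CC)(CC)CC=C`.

6-chloro-4,4-diethyloct-1-ene

The longest carbon chain that includes the multiple bond has 8 carbons, so the parent hydride is octane.
A C=C double bond in the chain gives the infix -ene-.
Number the chain so that numbering from this end puts the double bond at C-1 rather than C-7.
With this numbering: the double bond between C-1 and C-2; a chloro group at C-6; two ethyl groups at C-4.
The substituents are ordered alphabetically, ignoring any di-/tri- multipliers.
Assembling the pieces gives 6-chloro-4,4-diethyloct-1-ene.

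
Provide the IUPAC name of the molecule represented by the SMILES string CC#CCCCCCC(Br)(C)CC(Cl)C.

The longest chain bearing the multiple bond is 12 carbons long (dodecane).
There is one C≡C triple bond, indicated by the ending -yne.
The numbering direction is chosen so that numbering from this end puts the triple bond at C-2 rather than C-10.
With this numbering: the triple bond between C-2 and C-3; a bromo group at C-9; a chloro group at C-11; a methyl group at C-9.
Substituent prefixes are cited in alphabetical order (multiplying prefixes like di-/tri- are ignored for ordering).
The name is 9-bromo-11-chloro-9-methyldodec-2-yne.

9-bromo-11-chloro-9-methyldodec-2-yne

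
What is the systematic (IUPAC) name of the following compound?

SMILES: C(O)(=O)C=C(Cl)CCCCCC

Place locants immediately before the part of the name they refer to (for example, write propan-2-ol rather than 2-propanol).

Counting along the main chain through the –COOH group and the multiple bond gives 9 carbons: the parent is nonane.
The highest-priority functional group is a carboxylic acid (terminal –COOH), so the name ends in -oic acid.
There is one C=C double bond, indicated by the ending -ene.
Choose the numbering such that the carboxylic acid carbon is C-1 by definition.
With this numbering: the double bond between C-2 and C-3; a chloro group at C-3.
The name is 3-chloronon-2-enoic acid.

3-chloronon-2-enoic acid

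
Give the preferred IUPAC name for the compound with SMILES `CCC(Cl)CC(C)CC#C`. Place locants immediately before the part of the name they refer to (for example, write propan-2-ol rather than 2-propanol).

6-chloro-4-methyloct-1-yne

Counting along the main chain through the multiple bond gives 8 carbons: the parent is octane.
A C≡C triple bond in the chain gives the infix -yne-.
Choose the numbering such that numbering from this end puts the triple bond at C-1 rather than C-7.
With this numbering: the triple bond between C-1 and C-2; a chloro group at C-6; a methyl group at C-4.
The substituents are ordered alphabetically, ignoring any di-/tri- multipliers.
Assembling the pieces gives 6-chloro-4-methyloct-1-yne.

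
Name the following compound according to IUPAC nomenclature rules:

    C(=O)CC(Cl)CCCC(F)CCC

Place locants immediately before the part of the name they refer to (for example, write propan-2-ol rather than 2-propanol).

3-chloro-7-fluorodecanal

The longest carbon chain that includes the –CHO group has 10 carbons, so the parent hydride is decane.
The highest-priority functional group is an aldehyde (terminal –CHO), so the name ends in -al.
The numbering direction is chosen so that the aldehyde carbon is C-1 by definition.
This places a chloro group at C-3; a fluoro group at C-7.
Prefixes are listed alphabetically: chloro, fluoro.
Assembling the pieces gives 3-chloro-7-fluorodecanal.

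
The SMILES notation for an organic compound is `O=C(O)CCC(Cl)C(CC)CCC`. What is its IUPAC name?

4-chloro-5-ethyloctanoic acid

The longest carbon chain that includes the –COOH group has 8 carbons, so the parent hydride is octane.
A carboxylic acid (terminal –COOH) is the principal characteristic group, giving the suffix -oic acid.
Choose the numbering such that the carboxylic acid carbon is C-1 by definition.
This places a chloro group at C-4; an ethyl group at C-5.
Prefixes are listed alphabetically: chloro, ethyl.
The name is 4-chloro-5-ethyloctanoic acid.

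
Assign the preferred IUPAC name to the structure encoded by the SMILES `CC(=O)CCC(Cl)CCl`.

5,6-dichlorohexan-2-one

The longest chain bearing the carbonyl is 6 carbons long (hexane).
A ketone (C=O on an internal carbon) is the principal characteristic group, giving the suffix -one.
Choose the numbering such that numbering from this end puts the carbonyl group at C-2 rather than C-5.
With this numbering: the carbonyl at C-2; chloro groups at C-5 and C-6.
Assembling the pieces gives 5,6-dichlorohexan-2-one.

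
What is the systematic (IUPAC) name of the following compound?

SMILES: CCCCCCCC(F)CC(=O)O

3-fluorodecanoic acid

The longest carbon chain that includes the –COOH group has 10 carbons, so the parent hydride is decane.
A carboxylic acid (terminal –COOH) is the principal characteristic group, giving the suffix -oic acid.
Choose the numbering such that the carboxylic acid carbon is C-1 by definition.
This places a fluoro group at C-3.
Putting it together: 3-fluorodecanoic acid.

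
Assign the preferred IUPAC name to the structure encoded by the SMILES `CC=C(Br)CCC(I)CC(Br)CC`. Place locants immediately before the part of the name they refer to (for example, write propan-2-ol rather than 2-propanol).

3,8-dibromo-6-iododec-2-ene

The longest chain bearing the multiple bond is 10 carbons long (decane).
There is one C=C double bond, indicated by the ending -ene.
Number the chain so that numbering from this end puts the double bond at C-2 rather than C-8.
That gives the double bond between C-2 and C-3; bromo groups at C-3 and C-8; an iodo group at C-6.
The substituents are ordered alphabetically, ignoring any di-/tri- multipliers.
Assembling the pieces gives 3,8-dibromo-6-iododec-2-ene.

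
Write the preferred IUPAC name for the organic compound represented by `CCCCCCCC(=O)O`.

octanoic acid

Counting along the main chain through the –COOH group gives 8 carbons: the parent is octane.
The highest-priority functional group is a carboxylic acid (terminal –COOH), so the name ends in -oic acid.
The numbering direction is chosen so that the carboxylic acid carbon is C-1 by definition.
Assembling the pieces gives octanoic acid.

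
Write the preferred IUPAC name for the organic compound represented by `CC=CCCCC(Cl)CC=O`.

The longest chain bearing the –CHO group and the multiple bond is 9 carbons long (nonane).
The highest-priority functional group is an aldehyde (terminal –CHO), so the name ends in -al.
The chain contains a C=C double bond, so the unsaturation ending is -ene.
The numbering direction is chosen so that the aldehyde carbon is C-1 by definition.
This places the double bond between C-7 and C-8; a chloro group at C-3.
Putting it together: 3-chloronon-7-enal.

3-chloronon-7-enal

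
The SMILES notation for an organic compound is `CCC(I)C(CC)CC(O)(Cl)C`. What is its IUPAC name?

The longest chain bearing the –OH group is 7 carbons long (heptane).
The principal characteristic group is an alcohol (–OH), named with the suffix -ol.
Number the chain so that numbering from this end puts the hydroxyl group at C-2 rather than C-6.
With this numbering: the hydroxyl at C-2; a chloro group at C-2; an ethyl group at C-4; an iodo group at C-5.
The substituents are ordered alphabetically, ignoring any di-/tri- multipliers.
Assembling the pieces gives 2-chloro-4-ethyl-5-iodoheptan-2-ol.

2-chloro-4-ethyl-5-iodoheptan-2-ol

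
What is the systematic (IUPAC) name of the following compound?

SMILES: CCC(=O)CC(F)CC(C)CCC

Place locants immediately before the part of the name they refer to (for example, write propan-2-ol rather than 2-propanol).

Counting along the main chain through the carbonyl gives 10 carbons: the parent is decane.
The highest-priority functional group is a ketone (C=O on an internal carbon), so the name ends in -one.
The numbering direction is chosen so that numbering from this end puts the carbonyl group at C-3 rather than C-8.
This places the carbonyl at C-3; a fluoro group at C-5; a methyl group at C-7.
The substituents are ordered alphabetically, ignoring any di-/tri- multipliers.
Assembling the pieces gives 5-fluoro-7-methyldecan-3-one.

5-fluoro-7-methyldecan-3-one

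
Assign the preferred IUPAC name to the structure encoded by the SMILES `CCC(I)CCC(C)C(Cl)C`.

The parent chain contains 8 carbons (octane).
Number the chain so that the substituent locant set {2,3,6} is lower than {3,6,7} at the first point of difference.
This places a chloro group at C-2; an iodo group at C-6; a methyl group at C-3.
Prefixes are listed alphabetically: chloro, iodo, methyl.
Putting it together: 2-chloro-6-iodo-3-methyloctane.

2-chloro-6-iodo-3-methyloctane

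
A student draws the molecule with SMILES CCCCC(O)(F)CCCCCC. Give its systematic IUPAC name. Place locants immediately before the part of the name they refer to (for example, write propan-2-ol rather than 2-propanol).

5-fluoroundecan-5-ol

Counting along the main chain through the –OH group gives 11 carbons: the parent is undecane.
The principal characteristic group is an alcohol (–OH), named with the suffix -ol.
The numbering direction is chosen so that numbering from this end puts the hydroxyl group at C-5 rather than C-7.
With this numbering: the hydroxyl at C-5; a fluoro group at C-5.
Putting it together: 5-fluoroundecan-5-ol.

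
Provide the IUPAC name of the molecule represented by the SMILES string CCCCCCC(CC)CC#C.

Counting along the main chain through the multiple bond gives 10 carbons: the parent is decane.
The chain contains a C≡C triple bond, so the unsaturation ending is -yne.
The numbering direction is chosen so that numbering from this end puts the triple bond at C-1 rather than C-9.
This places the triple bond between C-1 and C-2; an ethyl group at C-4.
Assembling the pieces gives 4-ethyldec-1-yne.

4-ethyldec-1-yne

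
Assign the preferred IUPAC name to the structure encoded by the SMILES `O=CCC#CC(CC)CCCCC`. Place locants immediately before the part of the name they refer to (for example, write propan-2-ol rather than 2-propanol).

The longest chain bearing the –CHO group and the multiple bond is 10 carbons long (decane).
The principal characteristic group is an aldehyde (terminal –CHO), named with the suffix -al.
The chain contains a C≡C triple bond, so the unsaturation ending is -yne.
Number the chain so that the aldehyde carbon is C-1 by definition.
That gives the triple bond between C-3 and C-4; an ethyl group at C-5.
Assembling the pieces gives 5-ethyldec-3-ynal.

5-ethyldec-3-ynal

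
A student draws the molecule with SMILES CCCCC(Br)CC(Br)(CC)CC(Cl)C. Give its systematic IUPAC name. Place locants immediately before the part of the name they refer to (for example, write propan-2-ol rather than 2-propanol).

The longest continuous carbon chain has 10 atoms, so the parent hydride is decane.
Number the chain so that the substituent locant set {2,4,4,6} is lower than {5,7,7,9} at the first point of difference.
This places bromo groups at C-4 and C-6; a chloro group at C-2; an ethyl group at C-4.
The substituents are ordered alphabetically, ignoring any di-/tri- multipliers.
The name is 4,6-dibromo-2-chloro-4-ethyldecane.

4,6-dibromo-2-chloro-4-ethyldecane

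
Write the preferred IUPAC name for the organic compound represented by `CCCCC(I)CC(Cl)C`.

The parent chain contains 8 carbons (octane).
Number the chain so that the substituent locant set {2,4} is lower than {5,7} at the first point of difference.
With this numbering: a chloro group at C-2; an iodo group at C-4.
The substituents are ordered alphabetically, ignoring any di-/tri- multipliers.
The name is 2-chloro-4-iodooctane.

2-chloro-4-iodooctane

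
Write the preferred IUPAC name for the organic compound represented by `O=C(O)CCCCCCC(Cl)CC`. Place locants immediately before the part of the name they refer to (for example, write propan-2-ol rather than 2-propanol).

8-chlorodecanoic acid

The longest carbon chain that includes the –COOH group has 10 carbons, so the parent hydride is decane.
A carboxylic acid (terminal –COOH) is the principal characteristic group, giving the suffix -oic acid.
Choose the numbering such that the carboxylic acid carbon is C-1 by definition.
That gives a chloro group at C-8.
The name is 8-chlorodecanoic acid.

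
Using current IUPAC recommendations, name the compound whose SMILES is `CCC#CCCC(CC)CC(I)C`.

7-ethyl-9-iododec-3-yne

The longest chain bearing the multiple bond is 10 carbons long (decane).
There is one C≡C triple bond, indicated by the ending -yne.
The numbering direction is chosen so that numbering from this end puts the triple bond at C-3 rather than C-7.
This places the triple bond between C-3 and C-4; an ethyl group at C-7; an iodo group at C-9.
Prefixes are listed alphabetically: ethyl, iodo.
Putting it together: 7-ethyl-9-iododec-3-yne.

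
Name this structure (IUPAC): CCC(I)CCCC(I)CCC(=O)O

The longest carbon chain that includes the –COOH group has 10 carbons, so the parent hydride is decane.
The highest-priority functional group is a carboxylic acid (terminal –COOH), so the name ends in -oic acid.
Number the chain so that the carboxylic acid carbon is C-1 by definition.
With this numbering: iodo groups at C-4 and C-8.
Assembling the pieces gives 4,8-diiododecanoic acid.

4,8-diiododecanoic acid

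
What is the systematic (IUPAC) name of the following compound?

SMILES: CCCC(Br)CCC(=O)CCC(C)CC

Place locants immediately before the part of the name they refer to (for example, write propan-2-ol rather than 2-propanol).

The longest chain bearing the carbonyl is 12 carbons long (dodecane).
The principal characteristic group is a ketone (C=O on an internal carbon), named with the suffix -one.
Number the chain so that numbering from this end puts the carbonyl group at C-6 rather than C-7.
This places the carbonyl at C-6; a bromo group at C-9; a methyl group at C-3.
Prefixes are listed alphabetically: bromo, methyl.
The name is 9-bromo-3-methyldodecan-6-one.

9-bromo-3-methyldodecan-6-one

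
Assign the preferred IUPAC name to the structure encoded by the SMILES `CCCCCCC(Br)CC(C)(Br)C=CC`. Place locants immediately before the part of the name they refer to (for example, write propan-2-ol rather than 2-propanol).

The longest carbon chain that includes the multiple bond has 12 carbons, so the parent hydride is dodecane.
There is one C=C double bond, indicated by the ending -ene.
Choose the numbering such that numbering from this end puts the double bond at C-2 rather than C-10.
That gives the double bond between C-2 and C-3; bromo groups at C-4 and C-6; a methyl group at C-4.
Substituent prefixes are cited in alphabetical order (multiplying prefixes like di-/tri- are ignored for ordering).
Assembling the pieces gives 4,6-dibromo-4-methyldodec-2-ene.

4,6-dibromo-4-methyldodec-2-ene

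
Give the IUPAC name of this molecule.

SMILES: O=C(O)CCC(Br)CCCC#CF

Counting along the main chain through the –COOH group and the multiple bond gives 9 carbons: the parent is nonane.
A carboxylic acid (terminal –COOH) is the principal characteristic group, giving the suffix -oic acid.
The chain contains a C≡C triple bond, so the unsaturation ending is -yne.
Choose the numbering such that the carboxylic acid carbon is C-1 by definition.
With this numbering: the triple bond between C-8 and C-9; a bromo group at C-4; a fluoro group at C-9.
The substituents are ordered alphabetically, ignoring any di-/tri- multipliers.
Assembling the pieces gives 4-bromo-9-fluoronon-8-ynoic acid.

4-bromo-9-fluoronon-8-ynoic acid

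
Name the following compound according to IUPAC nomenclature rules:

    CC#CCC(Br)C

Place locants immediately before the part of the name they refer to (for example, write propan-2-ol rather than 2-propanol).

Counting along the main chain through the multiple bond gives 6 carbons: the parent is hexane.
A C≡C triple bond in the chain gives the infix -yne-.
Choose the numbering such that numbering from this end puts the triple bond at C-2 rather than C-4.
That gives the triple bond between C-2 and C-3; a bromo group at C-5.
Putting it together: 5-bromohex-2-yne.

5-bromohex-2-yne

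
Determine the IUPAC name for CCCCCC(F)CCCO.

The longest carbon chain that includes the –OH group has 9 carbons, so the parent hydride is nonane.
An alcohol (–OH) is the principal characteristic group, giving the suffix -ol.
Number the chain so that numbering from this end puts the hydroxyl group at C-1 rather than C-9.
With this numbering: the hydroxyl at C-1; a fluoro group at C-4.
The name is 4-fluorononan-1-ol.

4-fluorononan-1-ol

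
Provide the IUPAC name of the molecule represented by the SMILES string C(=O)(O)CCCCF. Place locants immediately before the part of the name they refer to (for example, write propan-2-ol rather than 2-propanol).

Counting along the main chain through the –COOH group gives 5 carbons: the parent is pentane.
The highest-priority functional group is a carboxylic acid (terminal –COOH), so the name ends in -oic acid.
The numbering direction is chosen so that the carboxylic acid carbon is C-1 by definition.
This places a fluoro group at C-5.
Putting it together: 5-fluoropentanoic acid.

5-fluoropentanoic acid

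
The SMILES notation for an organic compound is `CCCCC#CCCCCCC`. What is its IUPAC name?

dodec-5-yne

The longest chain bearing the multiple bond is 12 carbons long (dodecane).
There is one C≡C triple bond, indicated by the ending -yne.
Choose the numbering such that numbering from this end puts the triple bond at C-5 rather than C-7.
This places the triple bond between C-5 and C-6.
Putting it together: dodec-5-yne.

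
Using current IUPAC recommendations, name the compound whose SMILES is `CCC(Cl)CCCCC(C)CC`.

3-chloro-8-methyldecane

The longest continuous carbon chain has 10 atoms, so the parent hydride is decane.
Number the chain so that the locant sets are identical either way, so the alphabetically earlier chloro substituent takes the lower locant (3 rather than 8).
With this numbering: a chloro group at C-3; a methyl group at C-8.
Substituent prefixes are cited in alphabetical order (multiplying prefixes like di-/tri- are ignored for ordering).
The name is 3-chloro-8-methyldecane.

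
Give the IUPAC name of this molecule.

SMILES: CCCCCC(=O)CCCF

Counting along the main chain through the carbonyl gives 9 carbons: the parent is nonane.
The highest-priority functional group is a ketone (C=O on an internal carbon), so the name ends in -one.
Number the chain so that numbering from this end puts the carbonyl group at C-4 rather than C-6.
That gives the carbonyl at C-4; a fluoro group at C-1.
Putting it together: 1-fluorononan-4-one.

1-fluorononan-4-one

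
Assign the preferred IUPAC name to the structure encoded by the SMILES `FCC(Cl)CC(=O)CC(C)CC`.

The longest carbon chain that includes the carbonyl has 8 carbons, so the parent hydride is octane.
The principal characteristic group is a ketone (C=O on an internal carbon), named with the suffix -one.
The numbering direction is chosen so that numbering from this end puts the carbonyl group at C-4 rather than C-5.
With this numbering: the carbonyl at C-4; a chloro group at C-2; a fluoro group at C-1; a methyl group at C-6.
Prefixes are listed alphabetically: chloro, fluoro, methyl.
Putting it together: 2-chloro-1-fluoro-6-methyloctan-4-one.

2-chloro-1-fluoro-6-methyloctan-4-one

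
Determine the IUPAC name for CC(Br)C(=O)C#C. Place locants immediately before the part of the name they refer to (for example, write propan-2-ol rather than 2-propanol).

4-bromopent-1-yn-3-one

The longest carbon chain that includes the carbonyl and the multiple bond has 5 carbons, so the parent hydride is pentane.
The principal characteristic group is a ketone (C=O on an internal carbon), named with the suffix -one.
There is one C≡C triple bond, indicated by the ending -yne.
Number the chain so that numbering from this end puts the triple bond at C-1 rather than C-4.
This places the carbonyl at C-3; the triple bond between C-1 and C-2; a bromo group at C-4.
Assembling the pieces gives 4-bromopent-1-yn-3-one.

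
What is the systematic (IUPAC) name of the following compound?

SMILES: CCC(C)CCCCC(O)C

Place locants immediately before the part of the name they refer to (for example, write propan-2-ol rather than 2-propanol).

7-methylnonan-2-ol

Counting along the main chain through the –OH group gives 9 carbons: the parent is nonane.
The highest-priority functional group is an alcohol (–OH), so the name ends in -ol.
Number the chain so that numbering from this end puts the hydroxyl group at C-2 rather than C-8.
That gives the hydroxyl at C-2; a methyl group at C-7.
Assembling the pieces gives 7-methylnonan-2-ol.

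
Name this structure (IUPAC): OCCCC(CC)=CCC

4-ethylhept-4-en-1-ol

The longest carbon chain that includes the –OH group and the multiple bond has 7 carbons, so the parent hydride is heptane.
The principal characteristic group is an alcohol (–OH), named with the suffix -ol.
The chain contains a C=C double bond, so the unsaturation ending is -ene.
The numbering direction is chosen so that numbering from this end puts the hydroxyl group at C-1 rather than C-7.
This places the hydroxyl at C-1; the double bond between C-4 and C-5; an ethyl group at C-4.
Putting it together: 4-ethylhept-4-en-1-ol.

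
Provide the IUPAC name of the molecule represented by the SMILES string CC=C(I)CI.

Counting along the main chain through the multiple bond gives 4 carbons: the parent is butane.
There is one C=C double bond, indicated by the ending -ene.
Choose the numbering such that the substituent locant set {1,2} is lower than {3,4} at the first point of difference.
This places the double bond between C-2 and C-3; iodo groups at C-1 and C-2.
The name is 1,2-diiodobut-2-ene.

1,2-diiodobut-2-ene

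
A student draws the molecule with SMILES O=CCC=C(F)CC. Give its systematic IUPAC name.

Counting along the main chain through the –CHO group and the multiple bond gives 6 carbons: the parent is hexane.
An aldehyde (terminal –CHO) is the principal characteristic group, giving the suffix -al.
The chain contains a C=C double bond, so the unsaturation ending is -ene.
Number the chain so that the aldehyde carbon is C-1 by definition.
This places the double bond between C-3 and C-4; a fluoro group at C-4.
Assembling the pieces gives 4-fluorohex-3-enal.

4-fluorohex-3-enal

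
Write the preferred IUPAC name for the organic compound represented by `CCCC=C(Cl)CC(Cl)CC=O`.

3,5-dichloronon-5-enal

Counting along the main chain through the –CHO group and the multiple bond gives 9 carbons: the parent is nonane.
An aldehyde (terminal –CHO) is the principal characteristic group, giving the suffix -al.
There is one C=C double bond, indicated by the ending -ene.
Number the chain so that the aldehyde carbon is C-1 by definition.
That gives the double bond between C-5 and C-6; chloro groups at C-3 and C-5.
Assembling the pieces gives 3,5-dichloronon-5-enal.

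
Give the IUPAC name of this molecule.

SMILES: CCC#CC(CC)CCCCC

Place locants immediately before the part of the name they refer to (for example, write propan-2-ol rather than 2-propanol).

Counting along the main chain through the multiple bond gives 10 carbons: the parent is decane.
The chain contains a C≡C triple bond, so the unsaturation ending is -yne.
Choose the numbering such that numbering from this end puts the triple bond at C-3 rather than C-7.
This places the triple bond between C-3 and C-4; an ethyl group at C-5.
The name is 5-ethyldec-3-yne.

5-ethyldec-3-yne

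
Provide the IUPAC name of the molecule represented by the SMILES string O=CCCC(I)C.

The longest carbon chain that includes the –CHO group has 5 carbons, so the parent hydride is pentane.
The highest-priority functional group is an aldehyde (terminal –CHO), so the name ends in -al.
Number the chain so that the aldehyde carbon is C-1 by definition.
This places an iodo group at C-4.
Assembling the pieces gives 4-iodopentanal.

4-iodopentanal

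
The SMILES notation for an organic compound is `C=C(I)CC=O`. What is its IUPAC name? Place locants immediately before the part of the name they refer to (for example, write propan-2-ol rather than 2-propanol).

Counting along the main chain through the –CHO group and the multiple bond gives 4 carbons: the parent is butane.
The highest-priority functional group is an aldehyde (terminal –CHO), so the name ends in -al.
There is one C=C double bond, indicated by the ending -ene.
Choose the numbering such that the aldehyde carbon is C-1 by definition.
With this numbering: the double bond between C-3 and C-4; an iodo group at C-3.
Assembling the pieces gives 3-iodobut-3-enal.

3-iodobut-3-enal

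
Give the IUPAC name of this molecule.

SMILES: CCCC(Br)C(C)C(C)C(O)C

5-bromo-3,4-dimethyloctan-2-ol

Counting along the main chain through the –OH group gives 8 carbons: the parent is octane.
The highest-priority functional group is an alcohol (–OH), so the name ends in -ol.
Number the chain so that numbering from this end puts the hydroxyl group at C-2 rather than C-7.
That gives the hydroxyl at C-2; a bromo group at C-5; methyl groups at C-3 and C-4.
The substituents are ordered alphabetically, ignoring any di-/tri- multipliers.
Assembling the pieces gives 5-bromo-3,4-dimethyloctan-2-ol.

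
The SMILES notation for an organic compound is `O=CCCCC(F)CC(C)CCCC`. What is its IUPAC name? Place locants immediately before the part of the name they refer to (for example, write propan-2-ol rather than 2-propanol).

5-fluoro-7-methylundecanal

The longest chain bearing the –CHO group is 11 carbons long (undecane).
An aldehyde (terminal –CHO) is the principal characteristic group, giving the suffix -al.
Choose the numbering such that the aldehyde carbon is C-1 by definition.
With this numbering: a fluoro group at C-5; a methyl group at C-7.
Prefixes are listed alphabetically: fluoro, methyl.
Assembling the pieces gives 5-fluoro-7-methylundecanal.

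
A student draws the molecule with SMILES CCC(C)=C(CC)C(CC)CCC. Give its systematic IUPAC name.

4,5-diethyl-3-methyloct-3-ene

The longest carbon chain that includes the multiple bond has 8 carbons, so the parent hydride is octane.
There is one C=C double bond, indicated by the ending -ene.
Number the chain so that numbering from this end puts the double bond at C-3 rather than C-5.
With this numbering: the double bond between C-3 and C-4; ethyl groups at C-4 and C-5; a methyl group at C-3.
The substituents are ordered alphabetically, ignoring any di-/tri- multipliers.
Assembling the pieces gives 4,5-diethyl-3-methyloct-3-ene.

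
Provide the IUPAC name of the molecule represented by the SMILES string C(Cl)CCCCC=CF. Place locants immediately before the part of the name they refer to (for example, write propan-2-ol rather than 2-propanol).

7-chloro-1-fluorohept-1-ene

The longest carbon chain that includes the multiple bond has 7 carbons, so the parent hydride is heptane.
There is one C=C double bond, indicated by the ending -ene.
Number the chain so that numbering from this end puts the double bond at C-1 rather than C-6.
With this numbering: the double bond between C-1 and C-2; a chloro group at C-7; a fluoro group at C-1.
The substituents are ordered alphabetically, ignoring any di-/tri- multipliers.
The name is 7-chloro-1-fluorohept-1-ene.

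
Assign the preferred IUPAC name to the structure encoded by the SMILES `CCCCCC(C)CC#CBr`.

1-bromo-4-methylnon-1-yne

The longest chain bearing the multiple bond is 9 carbons long (nonane).
The chain contains a C≡C triple bond, so the unsaturation ending is -yne.
Choose the numbering such that numbering from this end puts the triple bond at C-1 rather than C-8.
This places the triple bond between C-1 and C-2; a bromo group at C-1; a methyl group at C-4.
Substituent prefixes are cited in alphabetical order (multiplying prefixes like di-/tri- are ignored for ordering).
Assembling the pieces gives 1-bromo-4-methylnon-1-yne.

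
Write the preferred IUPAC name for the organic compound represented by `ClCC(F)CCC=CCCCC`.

1-chloro-2-fluorodec-5-ene

The longest chain bearing the multiple bond is 10 carbons long (decane).
A C=C double bond in the chain gives the infix -ene-.
The numbering direction is chosen so that the substituent locant set {1,2} is lower than {9,10} at the first point of difference.
This places the double bond between C-5 and C-6; a chloro group at C-1; a fluoro group at C-2.
The substituents are ordered alphabetically, ignoring any di-/tri- multipliers.
The name is 1-chloro-2-fluorodec-5-ene.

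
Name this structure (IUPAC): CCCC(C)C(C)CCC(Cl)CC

The parent chain contains 10 carbons (decane).
The numbering direction is chosen so that the substituent locant set {3,6,7} is lower than {4,5,8} at the first point of difference.
This places a chloro group at C-3; methyl groups at C-6 and C-7.
The substituents are ordered alphabetically, ignoring any di-/tri- multipliers.
Assembling the pieces gives 3-chloro-6,7-dimethyldecane.

3-chloro-6,7-dimethyldecane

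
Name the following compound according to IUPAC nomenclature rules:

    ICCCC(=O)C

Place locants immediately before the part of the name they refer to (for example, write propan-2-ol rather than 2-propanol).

The longest chain bearing the carbonyl is 5 carbons long (pentane).
The principal characteristic group is a ketone (C=O on an internal carbon), named with the suffix -one.
Choose the numbering such that numbering from this end puts the carbonyl group at C-2 rather than C-4.
That gives the carbonyl at C-2; an iodo group at C-5.
Putting it together: 5-iodopentan-2-one.

5-iodopentan-2-one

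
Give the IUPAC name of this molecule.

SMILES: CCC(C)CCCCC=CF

1-fluoro-7-methylnon-1-ene

The longest carbon chain that includes the multiple bond has 9 carbons, so the parent hydride is nonane.
There is one C=C double bond, indicated by the ending -ene.
The numbering direction is chosen so that numbering from this end puts the double bond at C-1 rather than C-8.
This places the double bond between C-1 and C-2; a fluoro group at C-1; a methyl group at C-7.
Substituent prefixes are cited in alphabetical order (multiplying prefixes like di-/tri- are ignored for ordering).
Putting it together: 1-fluoro-7-methylnon-1-ene.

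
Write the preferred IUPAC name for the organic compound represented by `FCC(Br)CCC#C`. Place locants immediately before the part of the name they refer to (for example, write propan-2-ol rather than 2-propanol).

The longest chain bearing the multiple bond is 6 carbons long (hexane).
The chain contains a C≡C triple bond, so the unsaturation ending is -yne.
Number the chain so that numbering from this end puts the triple bond at C-1 rather than C-5.
With this numbering: the triple bond between C-1 and C-2; a bromo group at C-5; a fluoro group at C-6.
Substituent prefixes are cited in alphabetical order (multiplying prefixes like di-/tri- are ignored for ordering).
Assembling the pieces gives 5-bromo-6-fluorohex-1-yne.

5-bromo-6-fluorohex-1-yne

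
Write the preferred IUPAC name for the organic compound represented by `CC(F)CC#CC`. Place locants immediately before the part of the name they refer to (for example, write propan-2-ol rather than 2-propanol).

5-fluorohex-2-yne

Counting along the main chain through the multiple bond gives 6 carbons: the parent is hexane.
A C≡C triple bond in the chain gives the infix -yne-.
Choose the numbering such that numbering from this end puts the triple bond at C-2 rather than C-4.
This places the triple bond between C-2 and C-3; a fluoro group at C-5.
Putting it together: 5-fluorohex-2-yne.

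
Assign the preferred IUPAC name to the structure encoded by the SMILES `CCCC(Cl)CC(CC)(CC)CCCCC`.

4-chloro-6,6-diethylundecane

The longest continuous carbon chain has 11 atoms, so the parent hydride is undecane.
Number the chain so that the substituent locant set {4,6,6} is lower than {6,6,8} at the first point of difference.
That gives a chloro group at C-4; two ethyl groups at C-6.
Prefixes are listed alphabetically: chloro, ethyl.
Assembling the pieces gives 4-chloro-6,6-diethylundecane.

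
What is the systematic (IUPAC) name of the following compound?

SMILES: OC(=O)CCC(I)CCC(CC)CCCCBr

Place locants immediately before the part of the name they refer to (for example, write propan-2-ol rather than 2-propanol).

11-bromo-7-ethyl-4-iodoundecanoic acid

Counting along the main chain through the –COOH group gives 11 carbons: the parent is undecane.
The principal characteristic group is a carboxylic acid (terminal –COOH), named with the suffix -oic acid.
Number the chain so that the carboxylic acid carbon is C-1 by definition.
With this numbering: a bromo group at C-11; an ethyl group at C-7; an iodo group at C-4.
The substituents are ordered alphabetically, ignoring any di-/tri- multipliers.
The name is 11-bromo-7-ethyl-4-iodoundecanoic acid.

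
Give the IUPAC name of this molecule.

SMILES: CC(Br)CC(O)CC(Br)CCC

2,6-dibromononan-4-ol

The longest carbon chain that includes the –OH group has 9 carbons, so the parent hydride is nonane.
An alcohol (–OH) is the principal characteristic group, giving the suffix -ol.
Number the chain so that numbering from this end puts the hydroxyl group at C-4 rather than C-6.
With this numbering: the hydroxyl at C-4; bromo groups at C-2 and C-6.
Putting it together: 2,6-dibromononan-4-ol.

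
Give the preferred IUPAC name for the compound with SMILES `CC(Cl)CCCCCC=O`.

Counting along the main chain through the –CHO group gives 8 carbons: the parent is octane.
An aldehyde (terminal –CHO) is the principal characteristic group, giving the suffix -al.
Number the chain so that the aldehyde carbon is C-1 by definition.
This places a chloro group at C-7.
Putting it together: 7-chlorooctanal.

7-chlorooctanal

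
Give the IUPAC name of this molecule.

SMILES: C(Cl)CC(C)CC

The parent chain contains 5 carbons (pentane).
The numbering direction is chosen so that the substituent locant set {1,3} is lower than {3,5} at the first point of difference.
That gives a chloro group at C-1; a methyl group at C-3.
Prefixes are listed alphabetically: chloro, methyl.
Assembling the pieces gives 1-chloro-3-methylpentane.

1-chloro-3-methylpentane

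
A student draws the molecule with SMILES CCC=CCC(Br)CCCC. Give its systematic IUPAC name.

The longest carbon chain that includes the multiple bond has 10 carbons, so the parent hydride is decane.
The chain contains a C=C double bond, so the unsaturation ending is -ene.
The numbering direction is chosen so that numbering from this end puts the double bond at C-3 rather than C-7.
With this numbering: the double bond between C-3 and C-4; a bromo group at C-6.
The name is 6-bromodec-3-ene.

6-bromodec-3-ene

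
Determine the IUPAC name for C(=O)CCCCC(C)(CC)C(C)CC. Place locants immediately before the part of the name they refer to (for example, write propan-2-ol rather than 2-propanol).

The longest carbon chain that includes the –CHO group has 9 carbons, so the parent hydride is nonane.
The highest-priority functional group is an aldehyde (terminal –CHO), so the name ends in -al.
Choose the numbering such that the aldehyde carbon is C-1 by definition.
With this numbering: an ethyl group at C-6; methyl groups at C-6 and C-7.
Substituent prefixes are cited in alphabetical order (multiplying prefixes like di-/tri- are ignored for ordering).
Assembling the pieces gives 6-ethyl-6,7-dimethylnonanal.

6-ethyl-6,7-dimethylnonanal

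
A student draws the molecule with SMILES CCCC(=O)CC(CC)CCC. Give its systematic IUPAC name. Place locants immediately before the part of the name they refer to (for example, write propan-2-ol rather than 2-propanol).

Counting along the main chain through the carbonyl gives 9 carbons: the parent is nonane.
The principal characteristic group is a ketone (C=O on an internal carbon), named with the suffix -one.
Number the chain so that numbering from this end puts the carbonyl group at C-4 rather than C-6.
With this numbering: the carbonyl at C-4; an ethyl group at C-6.
Assembling the pieces gives 6-ethylnonan-4-one.

6-ethylnonan-4-one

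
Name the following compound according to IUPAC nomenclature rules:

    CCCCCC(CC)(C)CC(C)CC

The longest carbon chain is 10 atoms: the parent is decane.
Choose the numbering such that the substituent locant set {3,5,5} is lower than {6,6,8} at the first point of difference.
This places an ethyl group at C-5; methyl groups at C-3 and C-5.
Prefixes are listed alphabetically: ethyl, methyl.
Assembling the pieces gives 5-ethyl-3,5-dimethyldecane.

5-ethyl-3,5-dimethyldecane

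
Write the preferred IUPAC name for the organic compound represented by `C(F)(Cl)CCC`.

1-chloro-1-fluorobutane

The longest carbon chain is 4 atoms: the parent is butane.
The numbering direction is chosen so that the substituent locant set {1,1} is lower than {4,4} at the first point of difference.
That gives a chloro group at C-1; a fluoro group at C-1.
The substituents are ordered alphabetically, ignoring any di-/tri- multipliers.
The name is 1-chloro-1-fluorobutane.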